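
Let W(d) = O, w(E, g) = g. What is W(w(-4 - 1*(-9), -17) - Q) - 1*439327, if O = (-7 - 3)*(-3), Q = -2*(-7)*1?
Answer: -439297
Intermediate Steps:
Q = 14 (Q = 14*1 = 14)
O = 30 (O = -10*(-3) = 30)
W(d) = 30
W(w(-4 - 1*(-9), -17) - Q) - 1*439327 = 30 - 1*439327 = 30 - 439327 = -439297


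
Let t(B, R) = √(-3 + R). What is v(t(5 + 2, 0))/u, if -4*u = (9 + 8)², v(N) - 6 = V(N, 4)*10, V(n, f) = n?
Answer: -24/289 - 40*I*√3/289 ≈ -0.083045 - 0.23973*I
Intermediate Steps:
v(N) = 6 + 10*N (v(N) = 6 + N*10 = 6 + 10*N)
u = -289/4 (u = -(9 + 8)²/4 = -¼*17² = -¼*289 = -289/4 ≈ -72.250)
v(t(5 + 2, 0))/u = (6 + 10*√(-3 + 0))/(-289/4) = (6 + 10*√(-3))*(-4/289) = (6 + 10*(I*√3))*(-4/289) = (6 + 10*I*√3)*(-4/289) = -24/289 - 40*I*√3/289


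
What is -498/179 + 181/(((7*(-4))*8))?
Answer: -143951/40096 ≈ -3.5902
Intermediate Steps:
-498/179 + 181/(((7*(-4))*8)) = -498*1/179 + 181/((-28*8)) = -498/179 + 181/(-224) = -498/179 + 181*(-1/224) = -498/179 - 181/224 = -143951/40096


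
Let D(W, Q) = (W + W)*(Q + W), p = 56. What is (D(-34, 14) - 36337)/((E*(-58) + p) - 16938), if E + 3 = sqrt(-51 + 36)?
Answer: 146098929/69801931 - 1014333*I*sqrt(15)/139603862 ≈ 2.093 - 0.02814*I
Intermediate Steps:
E = -3 + I*sqrt(15) (E = -3 + sqrt(-51 + 36) = -3 + sqrt(-15) = -3 + I*sqrt(15) ≈ -3.0 + 3.873*I)
D(W, Q) = 2*W*(Q + W) (D(W, Q) = (2*W)*(Q + W) = 2*W*(Q + W))
(D(-34, 14) - 36337)/((E*(-58) + p) - 16938) = (2*(-34)*(14 - 34) - 36337)/(((-3 + I*sqrt(15))*(-58) + 56) - 16938) = (2*(-34)*(-20) - 36337)/(((174 - 58*I*sqrt(15)) + 56) - 16938) = (1360 - 36337)/((230 - 58*I*sqrt(15)) - 16938) = -34977/(-16708 - 58*I*sqrt(15))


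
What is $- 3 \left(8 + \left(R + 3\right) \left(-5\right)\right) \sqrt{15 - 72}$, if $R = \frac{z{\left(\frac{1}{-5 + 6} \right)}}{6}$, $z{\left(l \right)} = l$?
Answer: $\frac{47 i \sqrt{57}}{2} \approx 177.42 i$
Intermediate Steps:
$R = \frac{1}{6}$ ($R = \frac{1}{\left(-5 + 6\right) 6} = 1^{-1} \cdot \frac{1}{6} = 1 \cdot \frac{1}{6} = \frac{1}{6} \approx 0.16667$)
$- 3 \left(8 + \left(R + 3\right) \left(-5\right)\right) \sqrt{15 - 72} = - 3 \left(8 + \left(\frac{1}{6} + 3\right) \left(-5\right)\right) \sqrt{15 - 72} = - 3 \left(8 + \frac{19}{6} \left(-5\right)\right) \sqrt{-57} = - 3 \left(8 - \frac{95}{6}\right) i \sqrt{57} = \left(-3\right) \left(- \frac{47}{6}\right) i \sqrt{57} = \frac{47 i \sqrt{57}}{2}$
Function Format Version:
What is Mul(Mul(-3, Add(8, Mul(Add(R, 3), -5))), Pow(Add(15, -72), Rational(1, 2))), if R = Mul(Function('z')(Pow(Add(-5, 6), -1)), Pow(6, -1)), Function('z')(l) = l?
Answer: Mul(Rational(47, 2), I, Pow(57, Rational(1, 2))) ≈ Mul(177.42, I)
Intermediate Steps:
R = Rational(1, 6) (R = Mul(Pow(Add(-5, 6), -1), Pow(6, -1)) = Mul(Pow(1, -1), Rational(1, 6)) = Mul(1, Rational(1, 6)) = Rational(1, 6) ≈ 0.16667)
Mul(Mul(-3, Add(8, Mul(Add(R, 3), -5))), Pow(Add(15, -72), Rational(1, 2))) = Mul(Mul(-3, Add(8, Mul(Add(Rational(1, 6), 3), -5))), Pow(Add(15, -72), Rational(1, 2))) = Mul(Mul(-3, Add(8, Mul(Rational(19, 6), -5))), Pow(-57, Rational(1, 2))) = Mul(Mul(-3, Add(8, Rational(-95, 6))), Mul(I, Pow(57, Rational(1, 2)))) = Mul(Mul(-3, Rational(-47, 6)), Mul(I, Pow(57, Rational(1, 2)))) = Mul(Rational(47, 2), Mul(I, Pow(57, Rational(1, 2)))) = Mul(Rational(47, 2), I, Pow(57, Rational(1, 2)))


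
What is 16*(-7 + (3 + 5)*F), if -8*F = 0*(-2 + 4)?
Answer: -112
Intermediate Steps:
F = 0 (F = -0*(-2 + 4) = -0*2 = -⅛*0 = 0)
16*(-7 + (3 + 5)*F) = 16*(-7 + (3 + 5)*0) = 16*(-7 + 8*0) = 16*(-7 + 0) = 16*(-7) = -112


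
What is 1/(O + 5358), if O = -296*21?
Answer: -1/858 ≈ -0.0011655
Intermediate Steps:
O = -6216
1/(O + 5358) = 1/(-6216 + 5358) = 1/(-858) = -1/858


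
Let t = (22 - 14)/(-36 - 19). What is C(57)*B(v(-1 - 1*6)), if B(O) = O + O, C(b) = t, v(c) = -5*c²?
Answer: 784/11 ≈ 71.273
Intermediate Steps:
t = -8/55 (t = 8/(-55) = 8*(-1/55) = -8/55 ≈ -0.14545)
C(b) = -8/55
B(O) = 2*O
C(57)*B(v(-1 - 1*6)) = -16*(-5*(-1 - 1*6)²)/55 = -16*(-5*(-1 - 6)²)/55 = -16*(-5*(-7)²)/55 = -16*(-5*49)/55 = -16*(-245)/55 = -8/55*(-490) = 784/11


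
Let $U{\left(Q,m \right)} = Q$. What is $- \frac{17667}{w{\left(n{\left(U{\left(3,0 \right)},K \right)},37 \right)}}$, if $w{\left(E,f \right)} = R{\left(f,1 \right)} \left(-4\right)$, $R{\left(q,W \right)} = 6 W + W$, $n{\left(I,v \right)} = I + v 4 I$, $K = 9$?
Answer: $\frac{17667}{28} \approx 630.96$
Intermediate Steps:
$n{\left(I,v \right)} = I + 4 I v$
$R{\left(q,W \right)} = 7 W$
$w{\left(E,f \right)} = -28$ ($w{\left(E,f \right)} = 7 \cdot 1 \left(-4\right) = 7 \left(-4\right) = -28$)
$- \frac{17667}{w{\left(n{\left(U{\left(3,0 \right)},K \right)},37 \right)}} = - \frac{17667}{-28} = \left(-17667\right) \left(- \frac{1}{28}\right) = \frac{17667}{28}$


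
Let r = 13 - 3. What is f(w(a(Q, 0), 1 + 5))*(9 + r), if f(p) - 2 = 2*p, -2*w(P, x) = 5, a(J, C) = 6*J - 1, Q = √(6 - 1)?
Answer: -57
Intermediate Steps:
Q = √5 ≈ 2.2361
a(J, C) = -1 + 6*J
w(P, x) = -5/2 (w(P, x) = -½*5 = -5/2)
f(p) = 2 + 2*p
r = 10
f(w(a(Q, 0), 1 + 5))*(9 + r) = (2 + 2*(-5/2))*(9 + 10) = (2 - 5)*19 = -3*19 = -57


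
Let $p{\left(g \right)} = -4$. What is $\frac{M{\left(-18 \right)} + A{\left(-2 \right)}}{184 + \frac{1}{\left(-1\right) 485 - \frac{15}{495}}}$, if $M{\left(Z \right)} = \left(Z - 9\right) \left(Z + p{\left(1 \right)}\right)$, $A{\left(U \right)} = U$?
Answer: $\frac{9475552}{2945071} \approx 3.2174$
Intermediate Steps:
$M{\left(Z \right)} = \left(-9 + Z\right) \left(-4 + Z\right)$ ($M{\left(Z \right)} = \left(Z - 9\right) \left(Z - 4\right) = \left(-9 + Z\right) \left(-4 + Z\right)$)
$\frac{M{\left(-18 \right)} + A{\left(-2 \right)}}{184 + \frac{1}{\left(-1\right) 485 - \frac{15}{495}}} = \frac{\left(36 + \left(-18\right)^{2} - -234\right) - 2}{184 + \frac{1}{\left(-1\right) 485 - \frac{15}{495}}} = \frac{\left(36 + 324 + 234\right) - 2}{184 + \frac{1}{-485 - \frac{1}{33}}} = \frac{594 - 2}{184 + \frac{1}{-485 - \frac{1}{33}}} = \frac{592}{184 + \frac{1}{- \frac{16006}{33}}} = \frac{592}{184 - \frac{33}{16006}} = \frac{592}{\frac{2945071}{16006}} = 592 \cdot \frac{16006}{2945071} = \frac{9475552}{2945071}$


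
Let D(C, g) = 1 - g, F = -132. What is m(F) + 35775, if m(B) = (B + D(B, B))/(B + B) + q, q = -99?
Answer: 9418463/264 ≈ 35676.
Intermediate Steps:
m(B) = -99 + 1/(2*B) (m(B) = (B + (1 - B))/(B + B) - 99 = 1/(2*B) - 99 = -99 + 1/(2*B))
m(F) + 35775 = (-99 + (½)/(-132)) + 35775 = (-99 + (½)*(-1/132)) + 35775 = (-99 - 1/264) + 35775 = -26137/264 + 35775 = 9418463/264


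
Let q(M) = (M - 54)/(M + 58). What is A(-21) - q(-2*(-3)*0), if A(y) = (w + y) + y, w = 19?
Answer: -640/29 ≈ -22.069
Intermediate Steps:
A(y) = 19 + 2*y (A(y) = (19 + y) + y = 19 + 2*y)
q(M) = (-54 + M)/(58 + M)
A(-21) - q(-2*(-3)*0) = (19 + 2*(-21)) - (-54 - 2*(-3)*0)/(58 - 2*(-3)*0) = (19 - 42) - (-54 + 6*0)/(58 + 6*0) = -23 - (-54 + 0)/(58 + 0) = -23 - (-54)/58 = -23 - 1*(-27/29) = -23 + 27/29 = -640/29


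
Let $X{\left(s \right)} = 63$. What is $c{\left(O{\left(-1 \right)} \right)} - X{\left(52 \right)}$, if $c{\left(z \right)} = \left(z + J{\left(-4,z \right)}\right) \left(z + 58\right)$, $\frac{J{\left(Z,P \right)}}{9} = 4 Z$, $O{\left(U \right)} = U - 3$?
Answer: $-8055$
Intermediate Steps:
$O{\left(U \right)} = -3 + U$
$J{\left(Z,P \right)} = 36 Z$ ($J{\left(Z,P \right)} = 9 \cdot 4 Z = 36 Z$)
$c{\left(z \right)} = \left(-144 + z\right) \left(58 + z\right)$ ($c{\left(z \right)} = \left(z + 36 \left(-4\right)\right) \left(z + 58\right) = \left(z - 144\right) \left(58 + z\right) = \left(-144 + z\right) \left(58 + z\right)$)
$c{\left(O{\left(-1 \right)} \right)} - X{\left(52 \right)} = \left(-8352 + \left(-3 - 1\right)^{2} - 86 \left(-3 - 1\right)\right) - 63 = \left(-8352 + \left(-4\right)^{2} - -344\right) - 63 = \left(-8352 + 16 + 344\right) - 63 = -7992 - 63 = -8055$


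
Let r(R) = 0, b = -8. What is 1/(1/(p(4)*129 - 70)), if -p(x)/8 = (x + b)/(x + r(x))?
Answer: 962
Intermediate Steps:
p(x) = -8*(-8 + x)/x (p(x) = -8*(x - 8)/(x + 0) = -8*(-8 + x)/x)
1/(1/(p(4)*129 - 70)) = 1/(1/((-8 + 64/4)*129 - 70)) = 1/(1/((-8 + 64*(¼))*129 - 70)) = 1/(1/((-8 + 16)*129 - 70)) = 1/(1/(8*129 - 70)) = 1/(1/(1032 - 70)) = 1/(1/962) = 962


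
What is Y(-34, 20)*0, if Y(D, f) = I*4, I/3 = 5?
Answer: 0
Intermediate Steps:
I = 15 (I = 3*5 = 15)
Y(D, f) = 60 (Y(D, f) = 15*4 = 60)
Y(-34, 20)*0 = 60*0 = 0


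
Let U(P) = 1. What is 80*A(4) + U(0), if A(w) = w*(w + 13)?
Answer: 5441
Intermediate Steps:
A(w) = w*(13 + w)
80*A(4) + U(0) = 80*(4*(13 + 4)) + 1 = 80*(4*17) + 1 = 80*68 + 1 = 5440 + 1 = 5441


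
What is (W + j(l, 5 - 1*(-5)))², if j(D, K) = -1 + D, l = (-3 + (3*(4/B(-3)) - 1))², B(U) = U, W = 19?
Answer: 6724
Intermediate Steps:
l = 64 (l = (-3 + (3*(4/(-3)) - 1))² = (-3 + (3*(4*(-⅓)) - 1))² = (-3 + (3*(-4/3) - 1))² = (-3 + (-4 - 1))² = (-3 - 5)² = (-8)² = 64)
(W + j(l, 5 - 1*(-5)))² = (19 + (-1 + 64))² = (19 + 63)² = 82² = 6724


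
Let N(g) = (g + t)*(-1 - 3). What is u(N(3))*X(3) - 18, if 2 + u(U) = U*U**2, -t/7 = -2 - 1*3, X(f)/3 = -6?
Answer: 63212562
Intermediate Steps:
X(f) = -18 (X(f) = 3*(-6) = -18)
t = 35 (t = -7*(-2 - 1*3) = -7*(-2 - 3) = -7*(-5) = 35)
N(g) = -140 - 4*g (N(g) = (g + 35)*(-1 - 3) = (35 + g)*(-4) = -140 - 4*g)
u(U) = -2 + U**3 (u(U) = -2 + U*U**2 = -2 + U**3)
u(N(3))*X(3) - 18 = (-2 + (-140 - 4*3)**3)*(-18) - 18 = (-2 + (-140 - 12)**3)*(-18) - 18 = (-2 + (-152)**3)*(-18) - 18 = (-2 - 3511808)*(-18) - 18 = -3511810*(-18) - 18 = 63212580 - 18 = 63212562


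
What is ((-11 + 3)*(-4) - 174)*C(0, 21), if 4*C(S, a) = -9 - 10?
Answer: 1349/2 ≈ 674.50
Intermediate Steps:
C(S, a) = -19/4 (C(S, a) = (-9 - 10)/4 = (1/4)*(-19) = -19/4)
((-11 + 3)*(-4) - 174)*C(0, 21) = ((-11 + 3)*(-4) - 174)*(-19/4) = (-8*(-4) - 174)*(-19/4) = (32 - 174)*(-19/4) = -142*(-19/4) = 1349/2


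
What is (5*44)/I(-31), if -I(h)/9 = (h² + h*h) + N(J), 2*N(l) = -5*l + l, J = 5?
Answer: -55/4302 ≈ -0.012785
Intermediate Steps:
N(l) = -2*l (N(l) = (-5*l + l)/2 = (-4*l)/2 = -2*l)
I(h) = 90 - 18*h² (I(h) = -9*((h² + h*h) - 2*5) = -9*((h² + h²) - 10) = -9*(2*h² - 10) = -9*(-10 + 2*h²) = 90 - 18*h²)
(5*44)/I(-31) = (5*44)/(90 - 18*(-31)²) = 220/(90 - 18*961) = 220/(90 - 17298) = 220/(-17208) = 220*(-1/17208) = -55/4302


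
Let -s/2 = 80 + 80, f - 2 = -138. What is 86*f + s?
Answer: -12016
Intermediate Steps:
f = -136 (f = 2 - 138 = -136)
s = -320 (s = -2*(80 + 80) = -2*160 = -320)
86*f + s = 86*(-136) - 320 = -11696 - 320 = -12016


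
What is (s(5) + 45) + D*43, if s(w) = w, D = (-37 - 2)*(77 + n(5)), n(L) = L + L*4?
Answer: -171004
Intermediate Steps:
n(L) = 5*L (n(L) = L + 4*L = 5*L)
D = -3978 (D = (-37 - 2)*(77 + 5*5) = -39*(77 + 25) = -39*102 = -3978)
(s(5) + 45) + D*43 = (5 + 45) - 3978*43 = 50 - 171054 = -171004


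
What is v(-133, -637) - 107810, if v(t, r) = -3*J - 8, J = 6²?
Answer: -107926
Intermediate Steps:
J = 36
v(t, r) = -116 (v(t, r) = -3*36 - 8 = -108 - 8 = -116)
v(-133, -637) - 107810 = -116 - 107810 = -107926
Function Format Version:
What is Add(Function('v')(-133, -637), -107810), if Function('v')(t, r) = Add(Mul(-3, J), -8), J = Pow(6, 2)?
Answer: -107926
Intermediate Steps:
J = 36
Function('v')(t, r) = -116 (Function('v')(t, r) = Add(Mul(-3, 36), -8) = Add(-108, -8) = -116)
Add(Function('v')(-133, -637), -107810) = Add(-116, -107810) = -107926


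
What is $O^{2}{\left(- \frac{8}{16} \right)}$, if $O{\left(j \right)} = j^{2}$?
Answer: $\frac{1}{16} \approx 0.0625$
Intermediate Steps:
$O^{2}{\left(- \frac{8}{16} \right)} = \left(\left(- \frac{8}{16}\right)^{2}\right)^{2} = \left(\left(\left(-8\right) \frac{1}{16}\right)^{2}\right)^{2} = \left(\left(- \frac{1}{2}\right)^{2}\right)^{2} = \left(\frac{1}{4}\right)^{2} = \frac{1}{16}$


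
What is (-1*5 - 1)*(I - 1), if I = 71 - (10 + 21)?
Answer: -234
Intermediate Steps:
I = 40 (I = 71 - 1*31 = 71 - 31 = 40)
(-1*5 - 1)*(I - 1) = (-1*5 - 1)*(40 - 1) = (-5 - 1)*39 = -6*39 = -234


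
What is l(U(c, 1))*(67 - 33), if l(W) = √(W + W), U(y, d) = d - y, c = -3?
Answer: 68*√2 ≈ 96.167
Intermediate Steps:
l(W) = √2*√W (l(W) = √(2*W) = √2*√W)
l(U(c, 1))*(67 - 33) = (√2*√(1 - 1*(-3)))*(67 - 33) = (√2*√(1 + 3))*34 = (√2*√4)*34 = (√2*2)*34 = (2*√2)*34 = 68*√2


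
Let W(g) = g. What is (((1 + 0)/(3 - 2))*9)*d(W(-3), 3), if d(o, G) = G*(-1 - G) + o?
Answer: -135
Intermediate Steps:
d(o, G) = o + G*(-1 - G)
(((1 + 0)/(3 - 2))*9)*d(W(-3), 3) = (((1 + 0)/(3 - 2))*9)*(-3 - 1*3 - 1*3²) = ((1/1)*9)*(-3 - 3 - 1*9) = ((1*1)*9)*(-3 - 3 - 9) = (1*9)*(-15) = 9*(-15) = -135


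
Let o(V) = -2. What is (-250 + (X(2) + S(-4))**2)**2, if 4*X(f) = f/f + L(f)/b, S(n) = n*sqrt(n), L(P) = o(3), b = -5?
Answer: 15758036001/160000 + 878857*I/250 ≈ 98488.0 + 3515.4*I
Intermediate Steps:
L(P) = -2
S(n) = n**(3/2)
X(f) = 7/20 (X(f) = (f/f - 2/(-5))/4 = (1 - 2*(-1/5))/4 = (1 + 2/5)/4 = (1/4)*(7/5) = 7/20)
(-250 + (X(2) + S(-4))**2)**2 = (-250 + (7/20 + (-4)**(3/2))**2)**2 = (-250 + (7/20 - 8*I)**2)**2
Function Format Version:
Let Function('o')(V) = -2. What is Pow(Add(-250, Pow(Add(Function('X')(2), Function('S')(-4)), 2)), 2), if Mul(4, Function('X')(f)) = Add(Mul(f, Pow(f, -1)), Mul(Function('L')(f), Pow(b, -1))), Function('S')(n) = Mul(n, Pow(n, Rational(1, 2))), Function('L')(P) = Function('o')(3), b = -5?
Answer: Add(Rational(15758036001, 160000), Mul(Rational(878857, 250), I)) ≈ Add(98488., Mul(3515.4, I))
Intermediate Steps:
Function('L')(P) = -2
Function('S')(n) = Pow(n, Rational(3, 2))
Function('X')(f) = Rational(7, 20) (Function('X')(f) = Mul(Rational(1, 4), Add(Mul(f, Pow(f, -1)), Mul(-2, Pow(-5, -1)))) = Mul(Rational(1, 4), Add(1, Mul(-2, Rational(-1, 5)))) = Mul(Rational(1, 4), Add(1, Rational(2, 5))) = Mul(Rational(1, 4), Rational(7, 5)) = Rational(7, 20))
Pow(Add(-250, Pow(Add(Function('X')(2), Function('S')(-4)), 2)), 2) = Pow(Add(-250, Pow(Add(Rational(7, 20), Pow(-4, Rational(3, 2))), 2)), 2) = Pow(Add(-250, Pow(Add(Rational(7, 20), Mul(-8, I)), 2)), 2)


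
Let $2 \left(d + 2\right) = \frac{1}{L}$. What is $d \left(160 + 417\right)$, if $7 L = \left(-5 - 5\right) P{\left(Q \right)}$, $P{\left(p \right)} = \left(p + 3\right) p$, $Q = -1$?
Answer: $- \frac{42121}{40} \approx -1053.0$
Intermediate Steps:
$P{\left(p \right)} = p \left(3 + p\right)$ ($P{\left(p \right)} = \left(3 + p\right) p = p \left(3 + p\right)$)
$L = \frac{20}{7}$ ($L = \frac{\left(-5 - 5\right) \left(- (3 - 1)\right)}{7} = \frac{\left(-10\right) \left(\left(-1\right) 2\right)}{7} = \frac{\left(-10\right) \left(-2\right)}{7} = \frac{1}{7} \cdot 20 = \frac{20}{7} \approx 2.8571$)
$d = - \frac{73}{40}$ ($d = -2 + \frac{1}{2 \cdot \frac{20}{7}} = -2 + \frac{1}{2} \cdot \frac{7}{20} = -2 + \frac{7}{40} = - \frac{73}{40} \approx -1.825$)
$d \left(160 + 417\right) = - \frac{73 \left(160 + 417\right)}{40} = \left(- \frac{73}{40}\right) 577 = - \frac{42121}{40}$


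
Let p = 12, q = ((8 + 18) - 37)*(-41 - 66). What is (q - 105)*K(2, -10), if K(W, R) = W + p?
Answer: 15008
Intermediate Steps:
q = 1177 (q = (26 - 37)*(-107) = -11*(-107) = 1177)
K(W, R) = 12 + W (K(W, R) = W + 12 = 12 + W)
(q - 105)*K(2, -10) = (1177 - 105)*(12 + 2) = 1072*14 = 15008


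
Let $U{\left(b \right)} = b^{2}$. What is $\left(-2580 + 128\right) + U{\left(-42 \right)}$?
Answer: $-688$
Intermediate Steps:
$\left(-2580 + 128\right) + U{\left(-42 \right)} = \left(-2580 + 128\right) + \left(-42\right)^{2} = -2452 + 1764 = -688$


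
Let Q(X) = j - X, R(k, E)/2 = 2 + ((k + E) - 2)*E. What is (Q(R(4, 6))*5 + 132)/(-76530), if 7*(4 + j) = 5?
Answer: 897/178570 ≈ 0.0050232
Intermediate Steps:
j = -23/7 (j = -4 + (⅐)*5 = -4 + 5/7 = -23/7 ≈ -3.2857)
R(k, E) = 4 + 2*E*(-2 + E + k) (R(k, E) = 2*(2 + ((k + E) - 2)*E) = 2*(2 + ((E + k) - 2)*E) = 2*(2 + (-2 + E + k)*E) = 2*(2 + E*(-2 + E + k)) = 4 + 2*E*(-2 + E + k))
Q(X) = -23/7 - X
(Q(R(4, 6))*5 + 132)/(-76530) = ((-23/7 - (4 - 4*6 + 2*6² + 2*6*4))*5 + 132)/(-76530) = ((-23/7 - (4 - 24 + 2*36 + 48))*5 + 132)*(-1/76530) = ((-23/7 - (4 - 24 + 72 + 48))*5 + 132)*(-1/76530) = ((-23/7 - 1*100)*5 + 132)*(-1/76530) = ((-23/7 - 100)*5 + 132)*(-1/76530) = (-723/7*5 + 132)*(-1/76530) = (-3615/7 + 132)*(-1/76530) = -2691/7*(-1/76530) = 897/178570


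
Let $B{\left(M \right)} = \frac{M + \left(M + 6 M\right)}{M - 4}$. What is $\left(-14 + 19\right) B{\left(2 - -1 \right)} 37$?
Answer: $-4440$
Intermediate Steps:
$B{\left(M \right)} = \frac{8 M}{-4 + M}$ ($B{\left(M \right)} = \frac{M + 7 M}{-4 + M} = \frac{8 M}{-4 + M}$)
$\left(-14 + 19\right) B{\left(2 - -1 \right)} 37 = \left(-14 + 19\right) \frac{8 \left(2 - -1\right)}{-4 + \left(2 - -1\right)} 37 = 5 \frac{8 \left(2 + 1\right)}{-4 + \left(2 + 1\right)} 37 = 5 \cdot 8 \cdot 3 \frac{1}{-4 + 3} \cdot 37 = 5 \cdot 8 \cdot 3 \frac{1}{-1} \cdot 37 = 5 \cdot 8 \cdot 3 \left(-1\right) 37 = 5 \left(-24\right) 37 = \left(-120\right) 37 = -4440$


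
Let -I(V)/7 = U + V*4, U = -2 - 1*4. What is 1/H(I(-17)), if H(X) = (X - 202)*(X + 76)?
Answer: 1/187704 ≈ 5.3275e-6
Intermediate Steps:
U = -6 (U = -2 - 4 = -6)
I(V) = 42 - 28*V (I(V) = -7*(-6 + V*4) = -7*(-6 + 4*V) = 42 - 28*V)
H(X) = (-202 + X)*(76 + X)
1/H(I(-17)) = 1/(-15352 + (42 - 28*(-17))² - 126*(42 - 28*(-17))) = 1/(-15352 + (42 + 476)² - 126*(42 + 476)) = 1/(-15352 + 518² - 126*518) = 1/(-15352 + 268324 - 65268) = 1/187704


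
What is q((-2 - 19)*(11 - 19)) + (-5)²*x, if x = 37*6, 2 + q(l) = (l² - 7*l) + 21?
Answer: 32617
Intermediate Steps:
q(l) = 19 + l² - 7*l (q(l) = -2 + ((l² - 7*l) + 21) = -2 + (21 + l² - 7*l) = 19 + l² - 7*l)
x = 222
q((-2 - 19)*(11 - 19)) + (-5)²*x = (19 + ((-2 - 19)*(11 - 19))² - 7*(-2 - 19)*(11 - 19)) + (-5)²*222 = (19 + (-21*(-8))² - (-147)*(-8)) + 25*222 = (19 + 168² - 7*168) + 5550 = (19 + 28224 - 1176) + 5550 = 27067 + 5550 = 32617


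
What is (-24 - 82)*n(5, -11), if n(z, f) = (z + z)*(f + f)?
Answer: 23320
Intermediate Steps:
n(z, f) = 4*f*z (n(z, f) = (2*z)*(2*f) = 4*f*z)
(-24 - 82)*n(5, -11) = (-24 - 82)*(4*(-11)*5) = -106*(-220) = 23320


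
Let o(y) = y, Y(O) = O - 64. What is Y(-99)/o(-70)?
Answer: 163/70 ≈ 2.3286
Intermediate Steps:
Y(O) = -64 + O
Y(-99)/o(-70) = (-64 - 99)/(-70) = -163*(-1/70) = 163/70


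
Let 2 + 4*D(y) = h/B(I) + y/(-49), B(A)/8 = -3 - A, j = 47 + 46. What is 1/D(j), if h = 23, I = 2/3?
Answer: -17248/20189 ≈ -0.85433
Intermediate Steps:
I = ⅔ (I = 2*(⅓) = ⅔ ≈ 0.66667)
j = 93
B(A) = -24 - 8*A (B(A) = 8*(-3 - A) = -24 - 8*A)
D(y) = -245/352 - y/196 (D(y) = -½ + (23/(-24 - 8*⅔) + y/(-49))/4 = -½ + (23/(-24 - 16/3) + y*(-1/49))/4 = -½ + (23/(-88/3) - y/49)/4 = -½ + (23*(-3/88) - y/49)/4 = -½ + (-69/88 - y/49)/4 = -½ + (-69/352 - y/196) = -245/352 - y/196)
1/D(j) = 1/(-245/352 - 1/196*93) = 1/(-245/352 - 93/196) = 1/(-20189/17248) = -17248/20189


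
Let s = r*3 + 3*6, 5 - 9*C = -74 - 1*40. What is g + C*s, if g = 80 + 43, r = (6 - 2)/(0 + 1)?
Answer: 1559/3 ≈ 519.67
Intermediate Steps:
r = 4 (r = 4/1 = 4*1 = 4)
g = 123
C = 119/9 (C = 5/9 - (-74 - 1*40)/9 = 5/9 - (-74 - 40)/9 = 5/9 - ⅑*(-114) = 5/9 + 38/3 = 119/9 ≈ 13.222)
s = 30 (s = 4*3 + 3*6 = 12 + 18 = 30)
g + C*s = 123 + (119/9)*30 = 123 + 1190/3 = 1559/3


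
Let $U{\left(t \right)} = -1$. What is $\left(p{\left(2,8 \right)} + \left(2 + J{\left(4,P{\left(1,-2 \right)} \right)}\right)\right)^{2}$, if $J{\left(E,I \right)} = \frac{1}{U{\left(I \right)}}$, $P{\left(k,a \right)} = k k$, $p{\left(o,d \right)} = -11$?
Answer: $100$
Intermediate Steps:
$P{\left(k,a \right)} = k^{2}$
$J{\left(E,I \right)} = -1$ ($J{\left(E,I \right)} = \frac{1}{-1} = -1$)
$\left(p{\left(2,8 \right)} + \left(2 + J{\left(4,P{\left(1,-2 \right)} \right)}\right)\right)^{2} = \left(-11 + \left(2 - 1\right)\right)^{2} = \left(-11 + 1\right)^{2} = \left(-10\right)^{2} = 100$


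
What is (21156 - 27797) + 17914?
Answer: 11273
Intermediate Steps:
(21156 - 27797) + 17914 = -6641 + 17914 = 11273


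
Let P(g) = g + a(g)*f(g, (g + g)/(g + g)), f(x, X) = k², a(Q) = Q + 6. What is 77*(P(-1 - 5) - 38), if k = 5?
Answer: -3388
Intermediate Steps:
a(Q) = 6 + Q
f(x, X) = 25 (f(x, X) = 5² = 25)
P(g) = 150 + 26*g (P(g) = g + (6 + g)*25 = g + (150 + 25*g) = 150 + 26*g)
77*(P(-1 - 5) - 38) = 77*((150 + 26*(-1 - 5)) - 38) = 77*((150 + 26*(-6)) - 38) = 77*((150 - 156) - 38) = 77*(-6 - 38) = 77*(-44) = -3388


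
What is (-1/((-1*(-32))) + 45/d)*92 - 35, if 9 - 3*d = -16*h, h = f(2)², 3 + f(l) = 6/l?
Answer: 10737/8 ≈ 1342.1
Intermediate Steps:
f(l) = -3 + 6/l
h = 0 (h = (-3 + 6/2)² = (-3 + 6*(½))² = (-3 + 3)² = 0² = 0)
d = 3 (d = 3 - (-16)*0/3 = 3 - ⅓*0 = 3 + 0 = 3)
(-1/((-1*(-32))) + 45/d)*92 - 35 = (-1/((-1*(-32))) + 45/3)*92 - 35 = (-1/32 + 45*(⅓))*92 - 35 = (-1*1/32 + 15)*92 - 35 = (-1/32 + 15)*92 - 35 = (479/32)*92 - 35 = 11017/8 - 35 = 10737/8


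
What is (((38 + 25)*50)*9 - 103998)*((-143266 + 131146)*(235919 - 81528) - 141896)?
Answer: 141564703008768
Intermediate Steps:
(((38 + 25)*50)*9 - 103998)*((-143266 + 131146)*(235919 - 81528) - 141896) = ((63*50)*9 - 103998)*(-12120*154391 - 141896) = (3150*9 - 103998)*(-1871218920 - 141896) = (28350 - 103998)*(-1871360816) = -75648*(-1871360816) = 141564703008768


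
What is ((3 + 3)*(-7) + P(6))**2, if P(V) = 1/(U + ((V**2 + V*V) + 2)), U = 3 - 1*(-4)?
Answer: 11566801/6561 ≈ 1763.0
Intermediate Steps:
U = 7 (U = 3 + 4 = 7)
P(V) = 1/(9 + 2*V**2) (P(V) = 1/(7 + ((V**2 + V*V) + 2)) = 1/(7 + ((V**2 + V**2) + 2)) = 1/(7 + (2*V**2 + 2)) = 1/(7 + (2 + 2*V**2)) = 1/(9 + 2*V**2))
((3 + 3)*(-7) + P(6))**2 = ((3 + 3)*(-7) + 1/(9 + 2*6**2))**2 = (6*(-7) + 1/(9 + 2*36))**2 = (-42 + 1/(9 + 72))**2 = (-42 + 1/81)**2 = (-3401/81)**2 = 11566801/6561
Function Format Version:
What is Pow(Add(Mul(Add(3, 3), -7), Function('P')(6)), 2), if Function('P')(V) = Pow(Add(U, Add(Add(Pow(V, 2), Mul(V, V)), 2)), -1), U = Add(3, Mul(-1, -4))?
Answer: Rational(11566801, 6561) ≈ 1763.0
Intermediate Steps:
U = 7 (U = Add(3, 4) = 7)
Function('P')(V) = Pow(Add(9, Mul(2, Pow(V, 2))), -1) (Function('P')(V) = Pow(Add(7, Add(Add(Pow(V, 2), Mul(V, V)), 2)), -1) = Pow(Add(7, Add(Add(Pow(V, 2), Pow(V, 2)), 2)), -1) = Pow(Add(7, Add(Mul(2, Pow(V, 2)), 2)), -1) = Pow(Add(7, Add(2, Mul(2, Pow(V, 2)))), -1) = Pow(Add(9, Mul(2, Pow(V, 2))), -1))
Pow(Add(Mul(Add(3, 3), -7), Function('P')(6)), 2) = Pow(Add(Mul(Add(3, 3), -7), Pow(Add(9, Mul(2, Pow(6, 2))), -1)), 2) = Pow(Add(Mul(6, -7), Pow(Add(9, Mul(2, 36)), -1)), 2) = Pow(Add(-42, Pow(Add(9, 72), -1)), 2) = Pow(Add(-42, Pow(81, -1)), 2) = Pow(Add(-42, Rational(1, 81)), 2) = Pow(Rational(-3401, 81), 2) = Rational(11566801, 6561)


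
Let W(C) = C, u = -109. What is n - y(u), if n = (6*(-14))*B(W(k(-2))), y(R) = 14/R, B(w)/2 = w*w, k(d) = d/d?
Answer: -18298/109 ≈ -167.87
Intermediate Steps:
k(d) = 1
B(w) = 2*w² (B(w) = 2*(w*w) = 2*w²)
n = -168 (n = (6*(-14))*(2*1²) = -168 ≈ -168.00)
n - y(u) = -168 - 14/(-109) = -168 - 14*(-1)/109 = -168 - 1*(-14/109) = -168 + 14/109 = -18298/109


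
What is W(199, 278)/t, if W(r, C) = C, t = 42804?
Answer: 139/21402 ≈ 0.0064947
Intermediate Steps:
W(199, 278)/t = 278/42804 = 278*(1/42804) = 139/21402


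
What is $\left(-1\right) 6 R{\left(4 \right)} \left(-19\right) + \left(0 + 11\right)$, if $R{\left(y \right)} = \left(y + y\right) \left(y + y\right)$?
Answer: $7307$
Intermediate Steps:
$R{\left(y \right)} = 4 y^{2}$ ($R{\left(y \right)} = 2 y 2 y = 4 y^{2}$)
$\left(-1\right) 6 R{\left(4 \right)} \left(-19\right) + \left(0 + 11\right) = \left(-1\right) 6 \cdot 4 \cdot 4^{2} \left(-19\right) + \left(0 + 11\right) = - 6 \cdot 4 \cdot 16 \left(-19\right) + 11 = \left(-6\right) 64 \left(-19\right) + 11 = \left(-384\right) \left(-19\right) + 11 = 7296 + 11 = 7307$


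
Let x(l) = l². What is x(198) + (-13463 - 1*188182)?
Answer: -162441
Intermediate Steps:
x(198) + (-13463 - 1*188182) = 198² + (-13463 - 1*188182) = 39204 + (-13463 - 188182) = 39204 - 201645 = -162441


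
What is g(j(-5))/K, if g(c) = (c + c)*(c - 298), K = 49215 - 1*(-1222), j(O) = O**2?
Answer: -13650/50437 ≈ -0.27063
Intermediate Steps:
K = 50437 (K = 49215 + 1222 = 50437)
g(c) = 2*c*(-298 + c) (g(c) = (2*c)*(-298 + c) = 2*c*(-298 + c))
g(j(-5))/K = (2*(-5)**2*(-298 + (-5)**2))/50437 = (2*25*(-298 + 25))*(1/50437) = (2*25*(-273))*(1/50437) = -13650*1/50437 = -13650/50437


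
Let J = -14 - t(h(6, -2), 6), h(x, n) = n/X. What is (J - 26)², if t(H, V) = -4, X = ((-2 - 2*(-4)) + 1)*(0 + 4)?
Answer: 1296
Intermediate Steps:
X = 28 (X = ((-2 + 8) + 1)*4 = (6 + 1)*4 = 7*4 = 28)
h(x, n) = n/28
J = -10 (J = -14 - 1*(-4) = -14 + 4 = -10)
(J - 26)² = (-10 - 26)² = (-36)² = 1296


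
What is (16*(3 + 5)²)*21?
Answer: 21504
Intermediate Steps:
(16*(3 + 5)²)*21 = (16*8²)*21 = (16*64)*21 = 1024*21 = 21504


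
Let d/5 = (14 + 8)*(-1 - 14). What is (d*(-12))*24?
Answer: 475200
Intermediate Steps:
d = -1650 (d = 5*((14 + 8)*(-1 - 14)) = 5*(22*(-15)) = 5*(-330) = -1650)
(d*(-12))*24 = -1650*(-12)*24 = 19800*24 = 475200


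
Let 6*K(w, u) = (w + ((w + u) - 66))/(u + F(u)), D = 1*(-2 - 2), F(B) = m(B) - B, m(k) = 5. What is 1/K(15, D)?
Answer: -3/4 ≈ -0.75000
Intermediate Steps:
F(B) = 5 - B
D = -4 (D = 1*(-4) = -4)
K(w, u) = -11/5 + w/15 + u/30 (K(w, u) = ((w + ((w + u) - 66))/(u + (5 - u)))/6 = ((w + ((u + w) - 66))/5)/6 = ((w + (-66 + u + w))*(1/5))/6 = ((-66 + u + 2*w)*(1/5))/6 = (-66/5 + u/5 + 2*w/5)/6 = -11/5 + w/15 + u/30)
1/K(15, D) = 1/(-11/5 + (1/15)*15 + (1/30)*(-4)) = 1/(-11/5 + 1 - 2/15) = 1/(-4/3) = -3/4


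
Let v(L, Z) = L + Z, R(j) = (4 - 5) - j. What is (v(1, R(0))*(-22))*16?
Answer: 0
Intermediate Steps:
R(j) = -1 - j
(v(1, R(0))*(-22))*16 = ((1 + (-1 - 1*0))*(-22))*16 = ((1 + (-1 + 0))*(-22))*16 = ((1 - 1)*(-22))*16 = (0*(-22))*16 = 0*16 = 0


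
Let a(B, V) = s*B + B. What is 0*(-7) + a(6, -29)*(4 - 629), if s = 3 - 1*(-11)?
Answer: -56250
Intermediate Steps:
s = 14 (s = 3 + 11 = 14)
a(B, V) = 15*B (a(B, V) = 14*B + B = 15*B)
0*(-7) + a(6, -29)*(4 - 629) = 0*(-7) + (15*6)*(4 - 629) = 0 + 90*(-625) = 0 - 56250 = -56250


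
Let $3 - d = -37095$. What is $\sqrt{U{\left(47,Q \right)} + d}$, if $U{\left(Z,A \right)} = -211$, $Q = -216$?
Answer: $\sqrt{36887} \approx 192.06$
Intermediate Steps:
$d = 37098$ ($d = 3 - -37095 = 3 + 37095 = 37098$)
$\sqrt{U{\left(47,Q \right)} + d} = \sqrt{-211 + 37098} = \sqrt{36887}$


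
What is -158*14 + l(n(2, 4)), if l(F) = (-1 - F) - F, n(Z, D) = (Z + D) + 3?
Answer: -2231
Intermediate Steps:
n(Z, D) = 3 + D + Z (n(Z, D) = (D + Z) + 3 = 3 + D + Z)
l(F) = -1 - 2*F
-158*14 + l(n(2, 4)) = -158*14 + (-1 - 2*(3 + 4 + 2)) = -2212 + (-1 - 2*9) = -2212 + (-1 - 18) = -2212 - 19 = -2231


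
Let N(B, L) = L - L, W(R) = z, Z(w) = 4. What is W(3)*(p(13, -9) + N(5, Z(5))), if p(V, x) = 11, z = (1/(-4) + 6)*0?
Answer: 0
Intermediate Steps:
z = 0 (z = (-1/4 + 6)*0 = (23/4)*0 = 0)
W(R) = 0
N(B, L) = 0
W(3)*(p(13, -9) + N(5, Z(5))) = 0*(11 + 0) = 0*11 = 0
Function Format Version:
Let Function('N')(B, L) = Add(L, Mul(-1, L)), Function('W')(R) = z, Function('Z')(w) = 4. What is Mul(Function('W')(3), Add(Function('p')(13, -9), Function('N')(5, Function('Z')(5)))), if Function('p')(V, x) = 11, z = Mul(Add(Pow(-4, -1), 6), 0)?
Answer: 0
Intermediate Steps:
z = 0 (z = Mul(Add(Rational(-1, 4), 6), 0) = Mul(Rational(23, 4), 0) = 0)
Function('W')(R) = 0
Function('N')(B, L) = 0
Mul(Function('W')(3), Add(Function('p')(13, -9), Function('N')(5, Function('Z')(5)))) = Mul(0, Add(11, 0)) = Mul(0, 11) = 0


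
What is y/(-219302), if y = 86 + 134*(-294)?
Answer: 19655/109651 ≈ 0.17925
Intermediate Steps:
y = -39310 (y = 86 - 39396 = -39310)
y/(-219302) = -39310/(-219302) = -39310*(-1/219302) = 19655/109651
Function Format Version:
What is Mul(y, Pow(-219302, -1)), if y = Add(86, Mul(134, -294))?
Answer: Rational(19655, 109651) ≈ 0.17925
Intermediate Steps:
y = -39310 (y = Add(86, -39396) = -39310)
Mul(y, Pow(-219302, -1)) = Mul(-39310, Pow(-219302, -1)) = Mul(-39310, Rational(-1, 219302)) = Rational(19655, 109651)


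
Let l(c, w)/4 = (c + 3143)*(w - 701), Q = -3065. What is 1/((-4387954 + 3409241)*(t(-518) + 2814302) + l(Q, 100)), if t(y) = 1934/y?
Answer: -259/713387136061571 ≈ -3.6306e-13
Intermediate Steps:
l(c, w) = 4*(-701 + w)*(3143 + c) (l(c, w) = 4*((c + 3143)*(w - 701)) = 4*((3143 + c)*(-701 + w)) = 4*((-701 + w)*(3143 + c)) = 4*(-701 + w)*(3143 + c))
1/((-4387954 + 3409241)*(t(-518) + 2814302) + l(Q, 100)) = 1/((-4387954 + 3409241)*(1934/(-518) + 2814302) + (-8812972 - 2804*(-3065) + 12572*100 + 4*(-3065)*100)) = 1/(-978713*(1934*(-1/518) + 2814302) + (-8812972 + 8594260 + 1257200 - 1226000)) = 1/(-978713*(-967/259 + 2814302) - 187512) = 1/(-978713*728903251/259 - 187512) = 1/(-713387087495963/259 - 187512) = 1/(-713387136061571/259) = -259/713387136061571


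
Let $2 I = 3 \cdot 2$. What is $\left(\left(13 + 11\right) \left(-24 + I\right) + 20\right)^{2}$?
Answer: $234256$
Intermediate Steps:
$I = 3$ ($I = \frac{3 \cdot 2}{2} = \frac{1}{2} \cdot 6 = 3$)
$\left(\left(13 + 11\right) \left(-24 + I\right) + 20\right)^{2} = \left(\left(13 + 11\right) \left(-24 + 3\right) + 20\right)^{2} = \left(24 \left(-21\right) + 20\right)^{2} = \left(-504 + 20\right)^{2} = \left(-484\right)^{2} = 234256$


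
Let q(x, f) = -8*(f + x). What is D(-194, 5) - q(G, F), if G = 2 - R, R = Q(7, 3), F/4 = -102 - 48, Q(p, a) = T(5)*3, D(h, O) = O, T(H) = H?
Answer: -4899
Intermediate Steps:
Q(p, a) = 15 (Q(p, a) = 5*3 = 15)
F = -600 (F = 4*(-102 - 48) = 4*(-150) = -600)
R = 15
G = -13 (G = 2 - 1*15 = 2 - 15 = -13)
q(x, f) = -8*f - 8*x (q(x, f) = -(8*f + 8*x) = -8*f - 8*x)
D(-194, 5) - q(G, F) = 5 - (-8*(-600) - 8*(-13)) = 5 - (4800 + 104) = 5 - 1*4904 = 5 - 4904 = -4899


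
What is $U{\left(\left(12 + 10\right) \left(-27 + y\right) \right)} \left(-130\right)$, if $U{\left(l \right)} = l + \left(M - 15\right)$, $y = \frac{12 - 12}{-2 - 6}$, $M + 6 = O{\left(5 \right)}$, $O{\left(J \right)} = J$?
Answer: $79300$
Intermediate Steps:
$M = -1$ ($M = -6 + 5 = -1$)
$y = 0$ ($y = \frac{0}{-8} = 0 \left(- \frac{1}{8}\right) = 0$)
$U{\left(l \right)} = -16 + l$ ($U{\left(l \right)} = l - 16 = -16 + l$)
$U{\left(\left(12 + 10\right) \left(-27 + y\right) \right)} \left(-130\right) = \left(-16 + \left(12 + 10\right) \left(-27 + 0\right)\right) \left(-130\right) = \left(-16 + 22 \left(-27\right)\right) \left(-130\right) = \left(-16 - 594\right) \left(-130\right) = \left(-610\right) \left(-130\right) = 79300$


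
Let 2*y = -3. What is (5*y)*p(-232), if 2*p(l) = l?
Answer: 870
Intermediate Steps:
y = -3/2 (y = (½)*(-3) = -3/2 ≈ -1.5000)
p(l) = l/2
(5*y)*p(-232) = (5*(-3/2))*((½)*(-232)) = -15/2*(-116) = 870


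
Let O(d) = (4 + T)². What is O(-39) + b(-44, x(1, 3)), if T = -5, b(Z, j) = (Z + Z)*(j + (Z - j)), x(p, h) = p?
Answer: 3873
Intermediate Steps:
b(Z, j) = 2*Z² (b(Z, j) = (2*Z)*Z = 2*Z²)
O(d) = 1 (O(d) = (4 - 5)² = (-1)² = 1)
O(-39) + b(-44, x(1, 3)) = 1 + 2*(-44)² = 1 + 2*1936 = 1 + 3872 = 3873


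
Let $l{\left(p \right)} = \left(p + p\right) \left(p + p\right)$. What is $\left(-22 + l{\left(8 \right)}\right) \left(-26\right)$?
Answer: $-6084$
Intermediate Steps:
$l{\left(p \right)} = 4 p^{2}$ ($l{\left(p \right)} = 2 p 2 p = 4 p^{2}$)
$\left(-22 + l{\left(8 \right)}\right) \left(-26\right) = \left(-22 + 4 \cdot 8^{2}\right) \left(-26\right) = \left(-22 + 4 \cdot 64\right) \left(-26\right) = \left(-22 + 256\right) \left(-26\right) = 234 \left(-26\right) = -6084$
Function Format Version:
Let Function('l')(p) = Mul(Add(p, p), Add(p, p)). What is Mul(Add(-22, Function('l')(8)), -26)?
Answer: -6084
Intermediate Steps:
Function('l')(p) = Mul(4, Pow(p, 2)) (Function('l')(p) = Mul(Mul(2, p), Mul(2, p)) = Mul(4, Pow(p, 2)))
Mul(Add(-22, Function('l')(8)), -26) = Mul(Add(-22, Mul(4, Pow(8, 2))), -26) = Mul(Add(-22, Mul(4, 64)), -26) = Mul(Add(-22, 256), -26) = Mul(234, -26) = -6084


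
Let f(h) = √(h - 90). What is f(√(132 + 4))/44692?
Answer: √(-90 + 2*√34)/44692 ≈ 0.00019804*I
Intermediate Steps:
f(h) = √(-90 + h)
f(√(132 + 4))/44692 = √(-90 + √(132 + 4))/44692 = √(-90 + √136)*(1/44692) = √(-90 + 2*√34)*(1/44692) = √(-90 + 2*√34)/44692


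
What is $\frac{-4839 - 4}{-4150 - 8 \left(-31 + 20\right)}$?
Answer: $\frac{4843}{4062} \approx 1.1923$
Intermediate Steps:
$\frac{-4839 - 4}{-4150 - 8 \left(-31 + 20\right)} = - \frac{4843}{-4150 - -88} = - \frac{4843}{-4150 + 88} = - \frac{4843}{-4062} = \left(-4843\right) \left(- \frac{1}{4062}\right) = \frac{4843}{4062}$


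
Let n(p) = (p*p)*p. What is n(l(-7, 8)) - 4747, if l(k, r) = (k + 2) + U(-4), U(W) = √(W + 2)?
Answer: -4842 + 73*I*√2 ≈ -4842.0 + 103.24*I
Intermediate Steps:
U(W) = √(2 + W)
l(k, r) = 2 + k + I*√2 (l(k, r) = (k + 2) + √(2 - 4) = (2 + k) + √(-2) = (2 + k) + I*√2 = 2 + k + I*√2)
n(p) = p³ (n(p) = p²*p = p³)
n(l(-7, 8)) - 4747 = (2 - 7 + I*√2)³ - 4747 = (-5 + I*√2)³ - 4747 = -4747 + (-5 + I*√2)³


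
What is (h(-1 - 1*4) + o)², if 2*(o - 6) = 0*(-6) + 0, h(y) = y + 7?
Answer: 64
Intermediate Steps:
h(y) = 7 + y
o = 6 (o = 6 + (0*(-6) + 0)/2 = 6 + (0 + 0)/2 = 6 + (½)*0 = 6 + 0 = 6)
(h(-1 - 1*4) + o)² = ((7 + (-1 - 1*4)) + 6)² = ((7 + (-1 - 4)) + 6)² = ((7 - 5) + 6)² = (2 + 6)² = 8² = 64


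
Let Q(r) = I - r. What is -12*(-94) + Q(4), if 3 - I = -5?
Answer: 1132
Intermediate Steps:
I = 8 (I = 3 - 1*(-5) = 3 + 5 = 8)
Q(r) = 8 - r
-12*(-94) + Q(4) = -12*(-94) + (8 - 1*4) = 1128 + (8 - 4) = 1128 + 4 = 1132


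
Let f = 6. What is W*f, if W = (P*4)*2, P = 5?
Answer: 240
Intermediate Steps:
W = 40 (W = (5*4)*2 = 20*2 = 40)
W*f = 40*6 = 240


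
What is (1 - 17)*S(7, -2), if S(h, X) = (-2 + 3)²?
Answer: -16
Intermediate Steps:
S(h, X) = 1 (S(h, X) = 1² = 1)
(1 - 17)*S(7, -2) = (1 - 17)*1 = -16*1 = -16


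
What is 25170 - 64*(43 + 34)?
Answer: 20242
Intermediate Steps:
25170 - 64*(43 + 34) = 25170 - 64*77 = 25170 - 1*4928 = 25170 - 4928 = 20242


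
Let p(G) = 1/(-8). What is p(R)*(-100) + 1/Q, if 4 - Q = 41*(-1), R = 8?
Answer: 1127/90 ≈ 12.522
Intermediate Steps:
Q = 45 (Q = 4 - 41*(-1) = 4 - 1*(-41) = 4 + 41 = 45)
p(G) = -⅛
p(R)*(-100) + 1/Q = -⅛*(-100) + 1/45 = 25/2 + 1/45 = 1127/90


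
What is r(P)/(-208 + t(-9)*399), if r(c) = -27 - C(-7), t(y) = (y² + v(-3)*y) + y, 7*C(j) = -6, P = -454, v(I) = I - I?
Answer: -183/199640 ≈ -0.00091665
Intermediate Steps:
v(I) = 0
C(j) = -6/7 (C(j) = (⅐)*(-6) = -6/7)
t(y) = y + y² (t(y) = (y² + 0*y) + y = (y² + 0) + y = y² + y = y + y²)
r(c) = -183/7 (r(c) = -27 - 1*(-6/7) = -27 + 6/7 = -183/7)
r(P)/(-208 + t(-9)*399) = -183/(7*(-208 - 9*(1 - 9)*399)) = -183/(7*(-208 - 9*(-8)*399)) = -183/(7*(-208 + 72*399)) = -183/(7*(-208 + 28728)) = -183/7/28520 = -183/7*1/28520 = -183/199640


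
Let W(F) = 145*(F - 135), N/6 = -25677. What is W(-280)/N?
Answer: 60175/154062 ≈ 0.39059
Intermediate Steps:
N = -154062 (N = 6*(-25677) = -154062)
W(F) = -19575 + 145*F (W(F) = 145*(-135 + F) = -19575 + 145*F)
W(-280)/N = (-19575 + 145*(-280))/(-154062) = (-19575 - 40600)*(-1/154062) = -60175*(-1/154062) = 60175/154062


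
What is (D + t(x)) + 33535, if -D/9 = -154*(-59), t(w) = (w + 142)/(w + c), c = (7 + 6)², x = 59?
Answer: -3666097/76 ≈ -48238.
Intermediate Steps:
c = 169 (c = 13² = 169)
t(w) = (142 + w)/(169 + w) (t(w) = (w + 142)/(w + 169) = (142 + w)/(169 + w))
D = -81774 (D = -(-1386)*(-59) = -9*9086 = -81774)
(D + t(x)) + 33535 = (-81774 + (142 + 59)/(169 + 59)) + 33535 = (-81774 + 201/228) + 33535 = (-81774 + (1/228)*201) + 33535 = (-81774 + 67/76) + 33535 = -6214757/76 + 33535 = -3666097/76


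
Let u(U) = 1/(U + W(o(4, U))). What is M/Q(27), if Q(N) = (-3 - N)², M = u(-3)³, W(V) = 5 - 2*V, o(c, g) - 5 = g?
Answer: -1/7200 ≈ -0.00013889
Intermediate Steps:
o(c, g) = 5 + g
u(U) = 1/(-5 - U) (u(U) = 1/(U + (5 - 2*(5 + U))) = 1/(U + (5 + (-10 - 2*U))) = 1/(U + (-5 - 2*U)) = 1/(-5 - U))
M = -⅛ (M = (1/(-5 - 1*(-3)))³ = (1/(-5 + 3))³ = (1/(-2))³ = (-½)³ = -⅛ ≈ -0.12500)
M/Q(27) = -1/(8*(3 + 27)²) = -1/(8*(30²)) = -⅛/900 = -⅛*1/900 = -1/7200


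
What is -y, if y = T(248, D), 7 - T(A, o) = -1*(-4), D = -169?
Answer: -3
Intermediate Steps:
T(A, o) = 3 (T(A, o) = 7 - (-1)*(-4) = 7 - 1*4 = 7 - 4 = 3)
y = 3
-y = -1*3 = -3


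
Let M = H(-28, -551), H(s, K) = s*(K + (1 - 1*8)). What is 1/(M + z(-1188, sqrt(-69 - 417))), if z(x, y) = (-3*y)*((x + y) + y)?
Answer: -I/(-18540*I + 32076*sqrt(6)) ≈ 2.8449e-6 - 1.2056e-5*I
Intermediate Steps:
H(s, K) = s*(-7 + K) (H(s, K) = s*(K + (1 - 8)) = s*(K - 7) = s*(-7 + K))
z(x, y) = -3*y*(x + 2*y) (z(x, y) = (-3*y)*(x + 2*y) = -3*y*(x + 2*y))
M = 15624 (M = -28*(-7 - 551) = -28*(-558) = 15624)
1/(M + z(-1188, sqrt(-69 - 417))) = 1/(15624 - 3*sqrt(-69 - 417)*(-1188 + 2*sqrt(-69 - 417))) = 1/(15624 - 3*sqrt(-486)*(-1188 + 2*sqrt(-486))) = 1/(15624 - 3*9*I*sqrt(6)*(-1188 + 2*(9*I*sqrt(6)))) = 1/(15624 - 3*9*I*sqrt(6)*(-1188 + 18*I*sqrt(6))) = 1/(15624 - 27*I*sqrt(6)*(-1188 + 18*I*sqrt(6)))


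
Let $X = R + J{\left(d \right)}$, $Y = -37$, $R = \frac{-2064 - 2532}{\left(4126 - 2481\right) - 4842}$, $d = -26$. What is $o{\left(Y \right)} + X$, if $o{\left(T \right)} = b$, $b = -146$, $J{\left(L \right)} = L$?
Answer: $- \frac{545288}{3197} \approx -170.56$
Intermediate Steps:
$R = \frac{4596}{3197}$ ($R = - \frac{4596}{\left(4126 - 2481\right) - 4842} = - \frac{4596}{1645 - 4842} = - \frac{4596}{-3197} = \left(-4596\right) \left(- \frac{1}{3197}\right) = \frac{4596}{3197} \approx 1.4376$)
$o{\left(T \right)} = -146$
$X = - \frac{78526}{3197}$ ($X = \frac{4596}{3197} - 26 = - \frac{78526}{3197} \approx -24.562$)
$o{\left(Y \right)} + X = -146 - \frac{78526}{3197} = - \frac{545288}{3197}$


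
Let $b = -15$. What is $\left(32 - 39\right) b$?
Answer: $105$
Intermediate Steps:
$\left(32 - 39\right) b = \left(32 - 39\right) \left(-15\right) = \left(-7\right) \left(-15\right) = 105$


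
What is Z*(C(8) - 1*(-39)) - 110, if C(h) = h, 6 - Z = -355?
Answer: 16857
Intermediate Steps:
Z = 361 (Z = 6 - 1*(-355) = 6 + 355 = 361)
Z*(C(8) - 1*(-39)) - 110 = 361*(8 - 1*(-39)) - 110 = 361*(8 + 39) - 110 = 361*47 - 110 = 16967 - 110 = 16857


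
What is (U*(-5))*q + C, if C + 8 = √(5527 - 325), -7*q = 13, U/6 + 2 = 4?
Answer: 724/7 + 51*√2 ≈ 175.55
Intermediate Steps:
U = 12 (U = -12 + 6*4 = -12 + 24 = 12)
q = -13/7 (q = -⅐*13 = -13/7 ≈ -1.8571)
C = -8 + 51*√2 (C = -8 + √(5527 - 325) = -8 + √5202 = -8 + 51*√2 ≈ 64.125)
(U*(-5))*q + C = (12*(-5))*(-13/7) + (-8 + 51*√2) = -60*(-13/7) + (-8 + 51*√2) = 780/7 + (-8 + 51*√2) = 724/7 + 51*√2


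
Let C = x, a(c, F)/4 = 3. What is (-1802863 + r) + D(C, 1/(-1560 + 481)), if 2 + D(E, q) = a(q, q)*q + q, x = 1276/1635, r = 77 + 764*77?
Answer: -144748681/83 ≈ -1.7440e+6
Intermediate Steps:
r = 58905 (r = 77 + 58828 = 58905)
a(c, F) = 12 (a(c, F) = 4*3 = 12)
x = 1276/1635 (x = 1276*(1/1635) = 1276/1635 ≈ 0.78043)
C = 1276/1635 ≈ 0.78043
D(E, q) = -2 + 13*q (D(E, q) = -2 + (12*q + q) = -2 + 13*q)
(-1802863 + r) + D(C, 1/(-1560 + 481)) = (-1802863 + 58905) + (-2 + 13/(-1560 + 481)) = -1743958 + (-2 + 13/(-1079)) = -1743958 + (-2 + 13*(-1/1079)) = -1743958 + (-2 - 1/83) = -1743958 - 167/83 = -144748681/83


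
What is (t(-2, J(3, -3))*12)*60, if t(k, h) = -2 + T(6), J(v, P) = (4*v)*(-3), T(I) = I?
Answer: 2880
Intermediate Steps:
J(v, P) = -12*v
t(k, h) = 4 (t(k, h) = -2 + 6 = 4)
(t(-2, J(3, -3))*12)*60 = (4*12)*60 = 48*60 = 2880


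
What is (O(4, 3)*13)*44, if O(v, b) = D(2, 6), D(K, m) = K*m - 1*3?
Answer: 5148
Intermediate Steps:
D(K, m) = -3 + K*m (D(K, m) = K*m - 3 = -3 + K*m)
O(v, b) = 9 (O(v, b) = -3 + 2*6 = -3 + 12 = 9)
(O(4, 3)*13)*44 = (9*13)*44 = 117*44 = 5148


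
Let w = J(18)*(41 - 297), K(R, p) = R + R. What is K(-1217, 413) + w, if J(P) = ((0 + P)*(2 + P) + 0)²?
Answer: -33180034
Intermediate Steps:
K(R, p) = 2*R
J(P) = P²*(2 + P)² (J(P) = (P*(2 + P) + 0)² = (P*(2 + P))² = P²*(2 + P)²)
w = -33177600 (w = (18²*(2 + 18)²)*(41 - 297) = (324*20²)*(-256) = (324*400)*(-256) = 129600*(-256) = -33177600)
K(-1217, 413) + w = 2*(-1217) - 33177600 = -2434 - 33177600 = -33180034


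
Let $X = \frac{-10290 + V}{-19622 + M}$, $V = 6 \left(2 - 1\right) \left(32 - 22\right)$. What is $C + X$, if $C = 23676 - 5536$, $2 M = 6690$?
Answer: $\frac{295275010}{16277} \approx 18141.0$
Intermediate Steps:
$M = 3345$ ($M = \frac{1}{2} \cdot 6690 = 3345$)
$V = 60$ ($V = 6 \cdot 1 \cdot 10 = 6 \cdot 10 = 60$)
$C = 18140$
$X = \frac{10230}{16277}$ ($X = \frac{-10290 + 60}{-19622 + 3345} = - \frac{10230}{-16277} = \left(-10230\right) \left(- \frac{1}{16277}\right) = \frac{10230}{16277} \approx 0.62849$)
$C + X = 18140 + \frac{10230}{16277} = \frac{295275010}{16277}$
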